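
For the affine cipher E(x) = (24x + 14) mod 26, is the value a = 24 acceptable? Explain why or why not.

Step 1: Compute gcd(24, 26).
Step 2: gcd(24, 26) = 2.
Since gcd = 2 != 1, 24 shares a common factor with 26, so it cannot be used.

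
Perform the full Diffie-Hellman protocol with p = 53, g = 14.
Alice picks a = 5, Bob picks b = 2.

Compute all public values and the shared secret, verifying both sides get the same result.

Step 1: A = g^a mod p = 14^5 mod 53 = 33.
Step 2: B = g^b mod p = 14^2 mod 53 = 37.
Step 3: Alice computes s = B^a mod p = 37^5 mod 53 = 29.
Step 4: Bob computes s = A^b mod p = 33^2 mod 53 = 29.
Both sides agree: shared secret = 29.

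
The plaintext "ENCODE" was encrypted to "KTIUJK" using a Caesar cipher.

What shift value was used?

Step 1: Compare first letters: E (position 4) -> K (position 10).
Step 2: Shift = (10 - 4) mod 26 = 6.
The shift value is 6.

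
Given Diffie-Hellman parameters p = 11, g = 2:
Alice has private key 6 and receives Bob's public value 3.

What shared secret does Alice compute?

Step 1: s = B^a mod p = 3^6 mod 11.
  3^1 mod 11 = 3
  3^2 mod 11 = (3 * 3) mod 11 = 9
  3^3 mod 11 = (9 * 3) mod 11 = 5
  3^4 mod 11 = (5 * 3) mod 11 = 4
  3^5 mod 11 = (4 * 3) mod 11 = 1
  3^6 mod 11 = (1 * 3) mod 11 = 3
Result: shared secret = 3.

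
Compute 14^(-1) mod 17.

Step 1: We need x such that 14 * x = 1 (mod 17).
Step 2: Using the extended Euclidean algorithm or trial:
  14 * 11 = 154 = 9 * 17 + 1.
Step 3: Since 154 mod 17 = 1, the inverse is x = 11.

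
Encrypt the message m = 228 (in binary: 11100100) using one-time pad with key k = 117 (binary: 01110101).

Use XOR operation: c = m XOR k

Step 1: Write out the XOR operation bit by bit:
  Message: 11100100
  Key:     01110101
  XOR:     10010001
Step 2: Convert to decimal: 10010001 = 145.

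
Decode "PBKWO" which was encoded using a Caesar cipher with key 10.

Step 1: Reverse the shift by subtracting 10 from each letter position.
  P (position 15) -> position (15-10) mod 26 = 5 -> F
  B (position 1) -> position (1-10) mod 26 = 17 -> R
  K (position 10) -> position (10-10) mod 26 = 0 -> A
  W (position 22) -> position (22-10) mod 26 = 12 -> M
  O (position 14) -> position (14-10) mod 26 = 4 -> E
Decrypted message: FRAME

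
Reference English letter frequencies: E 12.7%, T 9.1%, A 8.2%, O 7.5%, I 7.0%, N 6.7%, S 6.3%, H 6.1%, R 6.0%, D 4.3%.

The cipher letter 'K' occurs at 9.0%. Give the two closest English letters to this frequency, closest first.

Step 1: Observed frequency of 'K' is 9.0%.
Step 2: Compute distances to each reference frequency and sort:
  T (9.1%): difference = 0.1% <-- BEST
  A (8.2%): difference = 0.8% <-- RUNNER-UP
  O (7.5%): difference = 1.5%
  I (7.0%): difference = 2.0%
  N (6.7%): difference = 2.3%
Step 3: Most likely is 'T' (9.1%, diff 0.1%); second most likely is 'A' (8.2%, diff 0.8%).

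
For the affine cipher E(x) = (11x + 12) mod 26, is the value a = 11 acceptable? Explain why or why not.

Step 1: Compute gcd(11, 26).
Step 2: gcd(11, 26) = 1.
Since gcd = 1, 11 is coprime with 26, so it is a valid key.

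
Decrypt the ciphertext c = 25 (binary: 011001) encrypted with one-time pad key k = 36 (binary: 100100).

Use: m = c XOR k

Step 1: XOR ciphertext with key:
  Ciphertext: 011001
  Key:        100100
  XOR:        111101
Step 2: Plaintext = 111101 = 61 in decimal.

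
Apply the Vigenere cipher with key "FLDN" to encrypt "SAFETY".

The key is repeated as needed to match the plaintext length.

Step 1: Repeat key to match plaintext length:
  Plaintext: SAFETY
  Key:       FLDNFL
Step 2: Encrypt each letter:
  S(18) + F(5) = (18+5) mod 26 = 23 = X
  A(0) + L(11) = (0+11) mod 26 = 11 = L
  F(5) + D(3) = (5+3) mod 26 = 8 = I
  E(4) + N(13) = (4+13) mod 26 = 17 = R
  T(19) + F(5) = (19+5) mod 26 = 24 = Y
  Y(24) + L(11) = (24+11) mod 26 = 9 = J
Ciphertext: XLIRYJ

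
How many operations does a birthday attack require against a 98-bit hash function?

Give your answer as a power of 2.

Step 1: The birthday paradox gives collision probability ~50% after sqrt(2^n) = 2^(n/2) hashes.
Step 2: For 98-bit output: 2^(98/2) = 2^49.
Step 3: Approximately 2^49 hash computations needed.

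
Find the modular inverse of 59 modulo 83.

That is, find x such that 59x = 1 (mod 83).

Step 1: We need x such that 59 * x = 1 (mod 83).
Step 2: Using the extended Euclidean algorithm or trial:
  59 * 38 = 2242 = 27 * 83 + 1.
Step 3: Since 2242 mod 83 = 1, the inverse is x = 38.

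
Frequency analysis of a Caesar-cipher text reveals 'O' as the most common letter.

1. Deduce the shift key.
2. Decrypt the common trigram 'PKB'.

Step 1: In English, 'E' is the most frequent letter (12.7%).
Step 2: The most frequent ciphertext letter is 'O' (position 14).
Step 3: Shift = (14 - 4) mod 26 = 10.
Step 4: Decrypt 'PKB' by shifting back 10:
  P -> F
  K -> A
  B -> R
Step 5: 'PKB' decrypts to 'FAR'.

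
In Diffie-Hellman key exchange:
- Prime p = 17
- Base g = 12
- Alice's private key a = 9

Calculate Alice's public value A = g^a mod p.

Step 1: A = g^a mod p = 12^9 mod 17.
  12^1 mod 17 = 12
  12^2 mod 17 = (12 * 12) mod 17 = 8
  12^3 mod 17 = (8 * 12) mod 17 = 11
  12^4 mod 17 = (11 * 12) mod 17 = 13
  12^5 mod 17 = (13 * 12) mod 17 = 3
  12^6 mod 17 = (3 * 12) mod 17 = 2
  12^7 mod 17 = (2 * 12) mod 17 = 7
  12^8 mod 17 = (7 * 12) mod 17 = 16
  12^9 mod 17 = (16 * 12) mod 17 = 5
Result: A = 5.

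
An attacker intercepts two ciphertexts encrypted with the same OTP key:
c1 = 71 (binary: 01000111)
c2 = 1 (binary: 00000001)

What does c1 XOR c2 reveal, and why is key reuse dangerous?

Step 1: c1 XOR c2 = (m1 XOR k) XOR (m2 XOR k).
Step 2: By XOR associativity/commutativity: = m1 XOR m2 XOR k XOR k = m1 XOR m2.
Step 3: 01000111 XOR 00000001 = 01000110 = 70.
Step 4: The key cancels out! An attacker learns m1 XOR m2 = 70, revealing the relationship between plaintexts.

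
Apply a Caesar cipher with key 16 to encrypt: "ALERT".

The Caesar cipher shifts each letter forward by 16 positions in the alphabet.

Step 1: For each letter, shift forward by 16 positions (mod 26).
  A (position 0) -> position (0+16) mod 26 = 16 -> Q
  L (position 11) -> position (11+16) mod 26 = 1 -> B
  E (position 4) -> position (4+16) mod 26 = 20 -> U
  R (position 17) -> position (17+16) mod 26 = 7 -> H
  T (position 19) -> position (19+16) mod 26 = 9 -> J
Result: QBUHJ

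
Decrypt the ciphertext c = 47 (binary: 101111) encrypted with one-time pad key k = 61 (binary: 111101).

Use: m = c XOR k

Step 1: XOR ciphertext with key:
  Ciphertext: 101111
  Key:        111101
  XOR:        010010
Step 2: Plaintext = 010010 = 18 in decimal.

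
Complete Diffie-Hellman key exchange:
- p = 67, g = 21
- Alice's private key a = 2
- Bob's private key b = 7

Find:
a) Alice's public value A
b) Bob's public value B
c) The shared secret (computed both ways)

Step 1: A = g^a mod p = 21^2 mod 67 = 39.
Step 2: B = g^b mod p = 21^7 mod 67 = 35.
Step 3: Alice computes s = B^a mod p = 35^2 mod 67 = 19.
Step 4: Bob computes s = A^b mod p = 39^7 mod 67 = 19.
Both sides agree: shared secret = 19.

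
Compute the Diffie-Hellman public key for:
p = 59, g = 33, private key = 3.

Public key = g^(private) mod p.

Step 1: A = g^a mod p = 33^3 mod 59.
  33^1 mod 59 = 33
  33^2 mod 59 = (33 * 33) mod 59 = 27
  33^3 mod 59 = (27 * 33) mod 59 = 6
Result: A = 6.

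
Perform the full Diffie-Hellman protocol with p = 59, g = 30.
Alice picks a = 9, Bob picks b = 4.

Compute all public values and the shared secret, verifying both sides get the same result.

Step 1: A = g^a mod p = 30^9 mod 59 = 31.
Step 2: B = g^b mod p = 30^4 mod 59 = 48.
Step 3: Alice computes s = B^a mod p = 48^9 mod 59 = 53.
Step 4: Bob computes s = A^b mod p = 31^4 mod 59 = 53.
Both sides agree: shared secret = 53.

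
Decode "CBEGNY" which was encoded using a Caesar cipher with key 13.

Step 1: Reverse the shift by subtracting 13 from each letter position.
  C (position 2) -> position (2-13) mod 26 = 15 -> P
  B (position 1) -> position (1-13) mod 26 = 14 -> O
  E (position 4) -> position (4-13) mod 26 = 17 -> R
  G (position 6) -> position (6-13) mod 26 = 19 -> T
  N (position 13) -> position (13-13) mod 26 = 0 -> A
  Y (position 24) -> position (24-13) mod 26 = 11 -> L
Decrypted message: PORTAL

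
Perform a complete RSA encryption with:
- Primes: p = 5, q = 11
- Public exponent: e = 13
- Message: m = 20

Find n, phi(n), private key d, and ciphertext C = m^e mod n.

Step 1: n = 5 * 11 = 55.
Step 2: phi(n) = (5-1)(11-1) = 4 * 10 = 40.
Step 3: Find d = 13^(-1) mod 40 = 37.
  Verify: 13 * 37 = 481 = 1 (mod 40).
Step 4: C = 20^13 mod 55 = 25.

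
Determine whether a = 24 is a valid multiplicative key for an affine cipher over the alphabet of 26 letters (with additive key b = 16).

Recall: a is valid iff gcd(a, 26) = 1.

Step 1: Compute gcd(24, 26).
Step 2: gcd(24, 26) = 2.
Since gcd = 2 != 1, 24 shares a common factor with 26, so it cannot be used.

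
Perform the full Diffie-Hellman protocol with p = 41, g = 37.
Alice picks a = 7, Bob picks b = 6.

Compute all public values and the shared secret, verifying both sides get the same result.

Step 1: A = g^a mod p = 37^7 mod 41 = 16.
Step 2: B = g^b mod p = 37^6 mod 41 = 37.
Step 3: Alice computes s = B^a mod p = 37^7 mod 41 = 16.
Step 4: Bob computes s = A^b mod p = 16^6 mod 41 = 16.
Both sides agree: shared secret = 16.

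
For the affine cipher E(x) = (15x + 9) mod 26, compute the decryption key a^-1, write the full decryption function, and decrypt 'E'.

Step 1: Find a^-1, the modular inverse of 15 mod 26.
Step 2: We need 15 * a^-1 = 1 (mod 26).
Step 3: 15 * 7 = 105 = 4 * 26 + 1, so a^-1 = 7.
Step 4: D(y) = 7(y - 9) mod 26.
Step 5: Apply to 'E' (y = 4): D(4) = 7 * (4 - 9) mod 26 = 7 * -5 mod 26 = 17 -> 'R'.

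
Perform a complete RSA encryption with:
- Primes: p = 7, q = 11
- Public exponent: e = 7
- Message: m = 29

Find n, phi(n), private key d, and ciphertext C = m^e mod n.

Step 1: n = 7 * 11 = 77.
Step 2: phi(n) = (7-1)(11-1) = 6 * 10 = 60.
Step 3: Find d = 7^(-1) mod 60 = 43.
  Verify: 7 * 43 = 301 = 1 (mod 60).
Step 4: C = 29^7 mod 77 = 50.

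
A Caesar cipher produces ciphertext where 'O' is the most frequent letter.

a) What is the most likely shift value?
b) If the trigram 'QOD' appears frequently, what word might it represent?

Step 1: In English, 'E' is the most frequent letter (12.7%).
Step 2: The most frequent ciphertext letter is 'O' (position 14).
Step 3: Shift = (14 - 4) mod 26 = 10.
Step 4: Decrypt 'QOD' by shifting back 10:
  Q -> G
  O -> E
  D -> T
Step 5: 'QOD' decrypts to 'GET'.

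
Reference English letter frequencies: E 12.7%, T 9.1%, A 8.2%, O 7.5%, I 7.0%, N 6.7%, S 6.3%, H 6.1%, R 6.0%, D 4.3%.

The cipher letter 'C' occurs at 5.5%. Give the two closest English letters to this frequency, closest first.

Step 1: Observed frequency of 'C' is 5.5%.
Step 2: Compute distances to each reference frequency and sort:
  R (6.0%): difference = 0.5% <-- BEST
  H (6.1%): difference = 0.6% <-- RUNNER-UP
  S (6.3%): difference = 0.8%
  N (6.7%): difference = 1.2%
  D (4.3%): difference = 1.2%
Step 3: Most likely is 'R' (6.0%, diff 0.5%); second most likely is 'H' (6.1%, diff 0.6%).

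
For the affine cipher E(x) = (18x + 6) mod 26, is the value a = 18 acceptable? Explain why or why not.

Step 1: Compute gcd(18, 26).
Step 2: gcd(18, 26) = 2.
Since gcd = 2 != 1, 18 shares a common factor with 26, so it cannot be used.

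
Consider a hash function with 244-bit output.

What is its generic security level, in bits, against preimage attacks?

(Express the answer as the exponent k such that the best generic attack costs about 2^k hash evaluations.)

Step 1: The hash has a 244-bit output.
Step 2: Preimage resistance means: given a digest h(x), it should be infeasible to find any input that hashes to it.
With a 244-bit output there are 2^244 possible digests, so a generic brute-force preimage search costs about 2^244 evaluations.
Step 3: Security level = 244 bits.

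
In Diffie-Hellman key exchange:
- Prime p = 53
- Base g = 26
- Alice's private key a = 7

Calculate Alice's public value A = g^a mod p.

Step 1: A = g^a mod p = 26^7 mod 53.
  26^1 mod 53 = 26
  26^2 mod 53 = (26 * 26) mod 53 = 40
  26^3 mod 53 = (40 * 26) mod 53 = 33
  26^4 mod 53 = (33 * 26) mod 53 = 10
  26^5 mod 53 = (10 * 26) mod 53 = 48
  26^6 mod 53 = (48 * 26) mod 53 = 29
  26^7 mod 53 = (29 * 26) mod 53 = 12
Result: A = 12.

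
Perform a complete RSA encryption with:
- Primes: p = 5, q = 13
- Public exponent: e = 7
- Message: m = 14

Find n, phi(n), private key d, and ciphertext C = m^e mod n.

Step 1: n = 5 * 13 = 65.
Step 2: phi(n) = (5-1)(13-1) = 4 * 12 = 48.
Step 3: Find d = 7^(-1) mod 48 = 7.
  Verify: 7 * 7 = 49 = 1 (mod 48).
Step 4: C = 14^7 mod 65 = 14.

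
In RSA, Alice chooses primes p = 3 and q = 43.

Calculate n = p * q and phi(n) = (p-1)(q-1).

Step 1: n = p * q = 3 * 43 = 129.
Step 2: phi(n) = (p-1)(q-1) = 2 * 42 = 84.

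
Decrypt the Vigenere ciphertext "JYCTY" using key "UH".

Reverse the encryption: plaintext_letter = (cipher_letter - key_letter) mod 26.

Step 1: Extend key: UHUHU
Step 2: Decrypt each letter (c - k) mod 26:
  J(9) - U(20) = (9-20) mod 26 = 15 = P
  Y(24) - H(7) = (24-7) mod 26 = 17 = R
  C(2) - U(20) = (2-20) mod 26 = 8 = I
  T(19) - H(7) = (19-7) mod 26 = 12 = M
  Y(24) - U(20) = (24-20) mod 26 = 4 = E
Plaintext: PRIME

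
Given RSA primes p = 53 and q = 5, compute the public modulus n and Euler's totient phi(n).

Step 1: n = p * q = 53 * 5 = 265.
Step 2: phi(n) = (p-1)(q-1) = 52 * 4 = 208.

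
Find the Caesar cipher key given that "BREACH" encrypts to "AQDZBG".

Step 1: Compare first letters: B (position 1) -> A (position 0).
Step 2: Shift = (0 - 1) mod 26 = 25.
The shift value is 25.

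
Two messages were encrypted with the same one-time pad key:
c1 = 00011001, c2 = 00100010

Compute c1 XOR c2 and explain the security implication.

Step 1: c1 XOR c2 = (m1 XOR k) XOR (m2 XOR k).
Step 2: By XOR associativity/commutativity: = m1 XOR m2 XOR k XOR k = m1 XOR m2.
Step 3: 00011001 XOR 00100010 = 00111011 = 59.
Step 4: The key cancels out! An attacker learns m1 XOR m2 = 59, revealing the relationship between plaintexts.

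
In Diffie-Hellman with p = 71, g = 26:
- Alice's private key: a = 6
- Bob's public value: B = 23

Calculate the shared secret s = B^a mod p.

Step 1: s = B^a mod p = 23^6 mod 71.
  23^1 mod 71 = 23
  23^2 mod 71 = (23 * 23) mod 71 = 32
  23^3 mod 71 = (32 * 23) mod 71 = 26
  23^4 mod 71 = (26 * 23) mod 71 = 30
  23^5 mod 71 = (30 * 23) mod 71 = 51
  23^6 mod 71 = (51 * 23) mod 71 = 37
Result: shared secret = 37.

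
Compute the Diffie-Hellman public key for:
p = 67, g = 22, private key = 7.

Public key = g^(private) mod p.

Step 1: A = g^a mod p = 22^7 mod 67.
  22^1 mod 67 = 22
  22^2 mod 67 = (22 * 22) mod 67 = 15
  22^3 mod 67 = (15 * 22) mod 67 = 62
  22^4 mod 67 = (62 * 22) mod 67 = 24
  22^5 mod 67 = (24 * 22) mod 67 = 59
  22^6 mod 67 = (59 * 22) mod 67 = 25
  22^7 mod 67 = (25 * 22) mod 67 = 14
Result: A = 14.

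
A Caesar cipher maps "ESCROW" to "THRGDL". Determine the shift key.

Step 1: Compare first letters: E (position 4) -> T (position 19).
Step 2: Shift = (19 - 4) mod 26 = 15.
The shift value is 15.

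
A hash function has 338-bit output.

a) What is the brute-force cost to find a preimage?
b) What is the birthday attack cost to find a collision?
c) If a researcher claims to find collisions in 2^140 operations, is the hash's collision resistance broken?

Step 1: Preimage resistance requires brute-force of 2^338 operations.
Step 2: Collision resistance (birthday bound) = 2^(338/2) = 2^169.
Step 3: The claimed attack costs 2^140 operations.
Step 4: Since 2^140 < 2^169, the claimed attack beats the generic birthday bound, so collision resistance is broken.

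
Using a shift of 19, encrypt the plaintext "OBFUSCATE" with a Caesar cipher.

Step 1: For each letter, shift forward by 19 positions (mod 26).
  O (position 14) -> position (14+19) mod 26 = 7 -> H
  B (position 1) -> position (1+19) mod 26 = 20 -> U
  F (position 5) -> position (5+19) mod 26 = 24 -> Y
  U (position 20) -> position (20+19) mod 26 = 13 -> N
  S (position 18) -> position (18+19) mod 26 = 11 -> L
  C (position 2) -> position (2+19) mod 26 = 21 -> V
  A (position 0) -> position (0+19) mod 26 = 19 -> T
  T (position 19) -> position (19+19) mod 26 = 12 -> M
  E (position 4) -> position (4+19) mod 26 = 23 -> X
Result: HUYNLVTMX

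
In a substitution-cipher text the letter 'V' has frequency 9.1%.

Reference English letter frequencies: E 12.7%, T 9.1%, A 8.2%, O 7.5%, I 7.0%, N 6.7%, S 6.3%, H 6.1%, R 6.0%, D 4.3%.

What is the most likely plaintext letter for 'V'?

Step 1: The observed frequency is 9.1%.
Step 2: Compare with English frequencies:
  E: 12.7% (difference: 3.6%)
  T: 9.1% (difference: 0.0%) <-- closest
  A: 8.2% (difference: 0.9%)
  O: 7.5% (difference: 1.6%)
  I: 7.0% (difference: 2.1%)
  N: 6.7% (difference: 2.4%)
  S: 6.3% (difference: 2.8%)
  H: 6.1% (difference: 3.0%)
  R: 6.0% (difference: 3.1%)
  D: 4.3% (difference: 4.8%)
Step 3: 'V' most likely represents 'T' (frequency 9.1%).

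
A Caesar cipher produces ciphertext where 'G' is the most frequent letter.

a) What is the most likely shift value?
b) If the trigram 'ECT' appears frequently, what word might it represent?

Step 1: In English, 'E' is the most frequent letter (12.7%).
Step 2: The most frequent ciphertext letter is 'G' (position 6).
Step 3: Shift = (6 - 4) mod 26 = 2.
Step 4: Decrypt 'ECT' by shifting back 2:
  E -> C
  C -> A
  T -> R
Step 5: 'ECT' decrypts to 'CAR'.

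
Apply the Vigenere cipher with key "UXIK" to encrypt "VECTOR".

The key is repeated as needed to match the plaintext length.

Step 1: Repeat key to match plaintext length:
  Plaintext: VECTOR
  Key:       UXIKUX
Step 2: Encrypt each letter:
  V(21) + U(20) = (21+20) mod 26 = 15 = P
  E(4) + X(23) = (4+23) mod 26 = 1 = B
  C(2) + I(8) = (2+8) mod 26 = 10 = K
  T(19) + K(10) = (19+10) mod 26 = 3 = D
  O(14) + U(20) = (14+20) mod 26 = 8 = I
  R(17) + X(23) = (17+23) mod 26 = 14 = O
Ciphertext: PBKDIO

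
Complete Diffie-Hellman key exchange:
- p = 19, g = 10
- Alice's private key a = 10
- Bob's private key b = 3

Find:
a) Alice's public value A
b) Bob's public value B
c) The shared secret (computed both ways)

Step 1: A = g^a mod p = 10^10 mod 19 = 9.
Step 2: B = g^b mod p = 10^3 mod 19 = 12.
Step 3: Alice computes s = B^a mod p = 12^10 mod 19 = 7.
Step 4: Bob computes s = A^b mod p = 9^3 mod 19 = 7.
Both sides agree: shared secret = 7.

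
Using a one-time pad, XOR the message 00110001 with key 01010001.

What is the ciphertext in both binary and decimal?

Step 1: Write out the XOR operation bit by bit:
  Message: 00110001
  Key:     01010001
  XOR:     01100000
Step 2: Convert to decimal: 01100000 = 96.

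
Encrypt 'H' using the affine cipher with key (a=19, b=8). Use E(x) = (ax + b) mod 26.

Step 1: Convert 'H' to number: x = 7.
Step 2: E(7) = (19 * 7 + 8) mod 26 = 141 mod 26 = 11.
Step 3: Convert 11 back to letter: L.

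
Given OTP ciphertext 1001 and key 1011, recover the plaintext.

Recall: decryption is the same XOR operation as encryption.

Step 1: XOR ciphertext with key:
  Ciphertext: 1001
  Key:        1011
  XOR:        0010
Step 2: Plaintext = 0010 = 2 in decimal.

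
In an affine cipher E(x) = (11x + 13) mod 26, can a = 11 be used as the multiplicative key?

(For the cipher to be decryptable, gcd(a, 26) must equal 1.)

Step 1: Compute gcd(11, 26).
Step 2: gcd(11, 26) = 1.
Since gcd = 1, 11 is coprime with 26, so it is a valid key.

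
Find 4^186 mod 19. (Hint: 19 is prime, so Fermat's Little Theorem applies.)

Step 1: Since 19 is prime, by Fermat's Little Theorem: 4^18 = 1 (mod 19).
Step 2: Reduce exponent: 186 mod 18 = 6.
Step 3: So 4^186 = 4^6 (mod 19).
Step 4: 4^6 mod 19 = 11.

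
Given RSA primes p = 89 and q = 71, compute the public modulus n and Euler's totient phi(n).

Step 1: n = p * q = 89 * 71 = 6319.
Step 2: phi(n) = (p-1)(q-1) = 88 * 70 = 6160.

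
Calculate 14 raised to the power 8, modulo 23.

Step 1: Compute 14^8 mod 23 step by step, reducing modulo 23 at each step.
  14^1 mod 23 = 14
  14^2 mod 23 = (14 * 14) mod 23 = 12
  14^3 mod 23 = (12 * 14) mod 23 = 7
  14^4 mod 23 = (7 * 14) mod 23 = 6
  14^5 mod 23 = (6 * 14) mod 23 = 15
  14^6 mod 23 = (15 * 14) mod 23 = 3
  14^7 mod 23 = (3 * 14) mod 23 = 19
  14^8 mod 23 = (19 * 14) mod 23 = 13
Step 2: Result = 13.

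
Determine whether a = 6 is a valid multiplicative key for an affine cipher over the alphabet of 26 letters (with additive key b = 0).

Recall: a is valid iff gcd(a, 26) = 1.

Step 1: Compute gcd(6, 26).
Step 2: gcd(6, 26) = 2.
Since gcd = 2 != 1, 6 shares a common factor with 26, so it cannot be used.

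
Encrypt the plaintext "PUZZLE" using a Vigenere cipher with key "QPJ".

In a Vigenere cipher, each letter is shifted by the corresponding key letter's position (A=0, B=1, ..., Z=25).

Step 1: Repeat key to match plaintext length:
  Plaintext: PUZZLE
  Key:       QPJQPJ
Step 2: Encrypt each letter:
  P(15) + Q(16) = (15+16) mod 26 = 5 = F
  U(20) + P(15) = (20+15) mod 26 = 9 = J
  Z(25) + J(9) = (25+9) mod 26 = 8 = I
  Z(25) + Q(16) = (25+16) mod 26 = 15 = P
  L(11) + P(15) = (11+15) mod 26 = 0 = A
  E(4) + J(9) = (4+9) mod 26 = 13 = N
Ciphertext: FJIPAN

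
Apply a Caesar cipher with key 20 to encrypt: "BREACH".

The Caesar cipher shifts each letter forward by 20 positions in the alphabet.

Step 1: For each letter, shift forward by 20 positions (mod 26).
  B (position 1) -> position (1+20) mod 26 = 21 -> V
  R (position 17) -> position (17+20) mod 26 = 11 -> L
  E (position 4) -> position (4+20) mod 26 = 24 -> Y
  A (position 0) -> position (0+20) mod 26 = 20 -> U
  C (position 2) -> position (2+20) mod 26 = 22 -> W
  H (position 7) -> position (7+20) mod 26 = 1 -> B
Result: VLYUWB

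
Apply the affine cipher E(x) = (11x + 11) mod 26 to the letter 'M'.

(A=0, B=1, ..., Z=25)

Step 1: Convert 'M' to number: x = 12.
Step 2: E(12) = (11 * 12 + 11) mod 26 = 143 mod 26 = 13.
Step 3: Convert 13 back to letter: N.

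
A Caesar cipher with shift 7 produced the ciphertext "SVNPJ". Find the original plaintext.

Step 1: Reverse the shift by subtracting 7 from each letter position.
  S (position 18) -> position (18-7) mod 26 = 11 -> L
  V (position 21) -> position (21-7) mod 26 = 14 -> O
  N (position 13) -> position (13-7) mod 26 = 6 -> G
  P (position 15) -> position (15-7) mod 26 = 8 -> I
  J (position 9) -> position (9-7) mod 26 = 2 -> C
Decrypted message: LOGIC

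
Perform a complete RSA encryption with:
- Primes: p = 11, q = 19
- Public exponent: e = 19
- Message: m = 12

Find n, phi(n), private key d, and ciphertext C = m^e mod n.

Step 1: n = 11 * 19 = 209.
Step 2: phi(n) = (11-1)(19-1) = 10 * 18 = 180.
Step 3: Find d = 19^(-1) mod 180 = 19.
  Verify: 19 * 19 = 361 = 1 (mod 180).
Step 4: C = 12^19 mod 209 = 12.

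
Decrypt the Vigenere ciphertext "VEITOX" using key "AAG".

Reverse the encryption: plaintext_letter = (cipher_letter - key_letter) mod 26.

Step 1: Extend key: AAGAAG
Step 2: Decrypt each letter (c - k) mod 26:
  V(21) - A(0) = (21-0) mod 26 = 21 = V
  E(4) - A(0) = (4-0) mod 26 = 4 = E
  I(8) - G(6) = (8-6) mod 26 = 2 = C
  T(19) - A(0) = (19-0) mod 26 = 19 = T
  O(14) - A(0) = (14-0) mod 26 = 14 = O
  X(23) - G(6) = (23-6) mod 26 = 17 = R
Plaintext: VECTOR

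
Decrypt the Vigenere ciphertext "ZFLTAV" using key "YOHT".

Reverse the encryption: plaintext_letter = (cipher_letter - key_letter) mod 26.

Step 1: Extend key: YOHTYO
Step 2: Decrypt each letter (c - k) mod 26:
  Z(25) - Y(24) = (25-24) mod 26 = 1 = B
  F(5) - O(14) = (5-14) mod 26 = 17 = R
  L(11) - H(7) = (11-7) mod 26 = 4 = E
  T(19) - T(19) = (19-19) mod 26 = 0 = A
  A(0) - Y(24) = (0-24) mod 26 = 2 = C
  V(21) - O(14) = (21-14) mod 26 = 7 = H
Plaintext: BREACH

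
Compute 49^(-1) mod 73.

Step 1: We need x such that 49 * x = 1 (mod 73).
Step 2: Using the extended Euclidean algorithm or trial:
  49 * 3 = 147 = 2 * 73 + 1.
Step 3: Since 147 mod 73 = 1, the inverse is x = 3.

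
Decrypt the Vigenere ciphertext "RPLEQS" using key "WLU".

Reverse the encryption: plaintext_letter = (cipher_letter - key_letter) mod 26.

Step 1: Extend key: WLUWLU
Step 2: Decrypt each letter (c - k) mod 26:
  R(17) - W(22) = (17-22) mod 26 = 21 = V
  P(15) - L(11) = (15-11) mod 26 = 4 = E
  L(11) - U(20) = (11-20) mod 26 = 17 = R
  E(4) - W(22) = (4-22) mod 26 = 8 = I
  Q(16) - L(11) = (16-11) mod 26 = 5 = F
  S(18) - U(20) = (18-20) mod 26 = 24 = Y
Plaintext: VERIFY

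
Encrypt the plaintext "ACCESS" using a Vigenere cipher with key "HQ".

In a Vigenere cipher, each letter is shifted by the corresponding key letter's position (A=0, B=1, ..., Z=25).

Step 1: Repeat key to match plaintext length:
  Plaintext: ACCESS
  Key:       HQHQHQ
Step 2: Encrypt each letter:
  A(0) + H(7) = (0+7) mod 26 = 7 = H
  C(2) + Q(16) = (2+16) mod 26 = 18 = S
  C(2) + H(7) = (2+7) mod 26 = 9 = J
  E(4) + Q(16) = (4+16) mod 26 = 20 = U
  S(18) + H(7) = (18+7) mod 26 = 25 = Z
  S(18) + Q(16) = (18+16) mod 26 = 8 = I
Ciphertext: HSJUZI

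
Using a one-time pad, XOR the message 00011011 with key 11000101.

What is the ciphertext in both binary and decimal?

Step 1: Write out the XOR operation bit by bit:
  Message: 00011011
  Key:     11000101
  XOR:     11011110
Step 2: Convert to decimal: 11011110 = 222.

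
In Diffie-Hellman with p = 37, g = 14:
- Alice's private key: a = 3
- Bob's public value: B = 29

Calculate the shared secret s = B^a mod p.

Step 1: s = B^a mod p = 29^3 mod 37.
  29^1 mod 37 = 29
  29^2 mod 37 = (29 * 29) mod 37 = 27
  29^3 mod 37 = (27 * 29) mod 37 = 6
Result: shared secret = 6.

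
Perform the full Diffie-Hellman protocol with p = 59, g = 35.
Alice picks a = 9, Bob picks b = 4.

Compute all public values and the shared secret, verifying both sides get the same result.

Step 1: A = g^a mod p = 35^9 mod 59 = 9.
Step 2: B = g^b mod p = 35^4 mod 59 = 19.
Step 3: Alice computes s = B^a mod p = 19^9 mod 59 = 12.
Step 4: Bob computes s = A^b mod p = 9^4 mod 59 = 12.
Both sides agree: shared secret = 12.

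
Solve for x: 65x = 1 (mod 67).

Step 1: We need x such that 65 * x = 1 (mod 67).
Step 2: Using the extended Euclidean algorithm or trial:
  65 * 33 = 2145 = 32 * 67 + 1.
Step 3: Since 2145 mod 67 = 1, the inverse is x = 33.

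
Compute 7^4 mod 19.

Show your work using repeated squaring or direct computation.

Step 1: Compute 7^4 mod 19 step by step, reducing modulo 19 at each step.
  7^1 mod 19 = 7
  7^2 mod 19 = (7 * 7) mod 19 = 11
  7^3 mod 19 = (11 * 7) mod 19 = 1
  7^4 mod 19 = (1 * 7) mod 19 = 7
Step 2: Result = 7.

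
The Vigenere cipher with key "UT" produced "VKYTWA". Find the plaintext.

Step 1: Extend key: UTUTUT
Step 2: Decrypt each letter (c - k) mod 26:
  V(21) - U(20) = (21-20) mod 26 = 1 = B
  K(10) - T(19) = (10-19) mod 26 = 17 = R
  Y(24) - U(20) = (24-20) mod 26 = 4 = E
  T(19) - T(19) = (19-19) mod 26 = 0 = A
  W(22) - U(20) = (22-20) mod 26 = 2 = C
  A(0) - T(19) = (0-19) mod 26 = 7 = H
Plaintext: BREACH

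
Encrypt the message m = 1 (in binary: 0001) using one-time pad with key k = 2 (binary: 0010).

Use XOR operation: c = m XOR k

Step 1: Write out the XOR operation bit by bit:
  Message: 0001
  Key:     0010
  XOR:     0011
Step 2: Convert to decimal: 0011 = 3.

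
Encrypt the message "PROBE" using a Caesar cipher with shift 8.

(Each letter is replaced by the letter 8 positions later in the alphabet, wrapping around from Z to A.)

Step 1: For each letter, shift forward by 8 positions (mod 26).
  P (position 15) -> position (15+8) mod 26 = 23 -> X
  R (position 17) -> position (17+8) mod 26 = 25 -> Z
  O (position 14) -> position (14+8) mod 26 = 22 -> W
  B (position 1) -> position (1+8) mod 26 = 9 -> J
  E (position 4) -> position (4+8) mod 26 = 12 -> M
Result: XZWJM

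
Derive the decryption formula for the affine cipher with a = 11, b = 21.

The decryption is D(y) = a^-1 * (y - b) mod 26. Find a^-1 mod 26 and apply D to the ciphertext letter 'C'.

Step 1: Find a^-1, the modular inverse of 11 mod 26.
Step 2: We need 11 * a^-1 = 1 (mod 26).
Step 3: 11 * 19 = 209 = 8 * 26 + 1, so a^-1 = 19.
Step 4: D(y) = 19(y - 21) mod 26.
Step 5: Apply to 'C' (y = 2): D(2) = 19 * (2 - 21) mod 26 = 19 * -19 mod 26 = 3 -> 'D'.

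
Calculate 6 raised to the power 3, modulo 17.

Step 1: Compute 6^3 mod 17 step by step, reducing modulo 17 at each step.
  6^1 mod 17 = 6
  6^2 mod 17 = (6 * 6) mod 17 = 2
  6^3 mod 17 = (2 * 6) mod 17 = 12
Step 2: Result = 12.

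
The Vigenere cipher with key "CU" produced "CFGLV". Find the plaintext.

Step 1: Extend key: CUCUC
Step 2: Decrypt each letter (c - k) mod 26:
  C(2) - C(2) = (2-2) mod 26 = 0 = A
  F(5) - U(20) = (5-20) mod 26 = 11 = L
  G(6) - C(2) = (6-2) mod 26 = 4 = E
  L(11) - U(20) = (11-20) mod 26 = 17 = R
  V(21) - C(2) = (21-2) mod 26 = 19 = T
Plaintext: ALERT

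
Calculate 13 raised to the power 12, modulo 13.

Step 1: Compute 13^12 mod 13 step by step, reducing modulo 13 at each step.
  13^1 mod 13 = 0
  13^2 mod 13 = (0 * 13) mod 13 = 0
  13^3 mod 13 = (0 * 13) mod 13 = 0
  13^4 mod 13 = (0 * 13) mod 13 = 0
  13^5 mod 13 = (0 * 13) mod 13 = 0
  13^6 mod 13 = (0 * 13) mod 13 = 0
  13^7 mod 13 = (0 * 13) mod 13 = 0
  13^8 mod 13 = (0 * 13) mod 13 = 0
  13^9 mod 13 = (0 * 13) mod 13 = 0
  13^10 mod 13 = (0 * 13) mod 13 = 0
  13^11 mod 13 = (0 * 13) mod 13 = 0
  13^12 mod 13 = (0 * 13) mod 13 = 0
Step 2: Result = 0.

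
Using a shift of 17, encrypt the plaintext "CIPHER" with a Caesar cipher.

Step 1: For each letter, shift forward by 17 positions (mod 26).
  C (position 2) -> position (2+17) mod 26 = 19 -> T
  I (position 8) -> position (8+17) mod 26 = 25 -> Z
  P (position 15) -> position (15+17) mod 26 = 6 -> G
  H (position 7) -> position (7+17) mod 26 = 24 -> Y
  E (position 4) -> position (4+17) mod 26 = 21 -> V
  R (position 17) -> position (17+17) mod 26 = 8 -> I
Result: TZGYVI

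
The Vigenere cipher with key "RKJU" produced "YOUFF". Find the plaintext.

Step 1: Extend key: RKJUR
Step 2: Decrypt each letter (c - k) mod 26:
  Y(24) - R(17) = (24-17) mod 26 = 7 = H
  O(14) - K(10) = (14-10) mod 26 = 4 = E
  U(20) - J(9) = (20-9) mod 26 = 11 = L
  F(5) - U(20) = (5-20) mod 26 = 11 = L
  F(5) - R(17) = (5-17) mod 26 = 14 = O
Plaintext: HELLO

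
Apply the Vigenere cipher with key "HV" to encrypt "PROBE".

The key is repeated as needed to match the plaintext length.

Step 1: Repeat key to match plaintext length:
  Plaintext: PROBE
  Key:       HVHVH
Step 2: Encrypt each letter:
  P(15) + H(7) = (15+7) mod 26 = 22 = W
  R(17) + V(21) = (17+21) mod 26 = 12 = M
  O(14) + H(7) = (14+7) mod 26 = 21 = V
  B(1) + V(21) = (1+21) mod 26 = 22 = W
  E(4) + H(7) = (4+7) mod 26 = 11 = L
Ciphertext: WMVWL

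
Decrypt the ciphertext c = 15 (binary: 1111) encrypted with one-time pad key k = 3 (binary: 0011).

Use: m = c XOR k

Step 1: XOR ciphertext with key:
  Ciphertext: 1111
  Key:        0011
  XOR:        1100
Step 2: Plaintext = 1100 = 12 in decimal.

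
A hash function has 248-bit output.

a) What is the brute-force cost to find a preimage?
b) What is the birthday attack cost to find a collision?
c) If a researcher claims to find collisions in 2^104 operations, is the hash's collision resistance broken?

Step 1: Preimage resistance requires brute-force of 2^248 operations.
Step 2: Collision resistance (birthday bound) = 2^(248/2) = 2^124.
Step 3: The claimed attack costs 2^104 operations.
Step 4: Since 2^104 < 2^124, the claimed attack beats the generic birthday bound, so collision resistance is broken.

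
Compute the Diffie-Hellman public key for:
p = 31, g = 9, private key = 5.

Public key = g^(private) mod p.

Step 1: A = g^a mod p = 9^5 mod 31.
  9^1 mod 31 = 9
  9^2 mod 31 = (9 * 9) mod 31 = 19
  9^3 mod 31 = (19 * 9) mod 31 = 16
  9^4 mod 31 = (16 * 9) mod 31 = 20
  9^5 mod 31 = (20 * 9) mod 31 = 25
Result: A = 25.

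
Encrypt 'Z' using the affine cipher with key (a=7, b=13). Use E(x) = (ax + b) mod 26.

Step 1: Convert 'Z' to number: x = 25.
Step 2: E(25) = (7 * 25 + 13) mod 26 = 188 mod 26 = 6.
Step 3: Convert 6 back to letter: G.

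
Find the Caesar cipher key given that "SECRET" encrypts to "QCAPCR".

Step 1: Compare first letters: S (position 18) -> Q (position 16).
Step 2: Shift = (16 - 18) mod 26 = 24.
The shift value is 24.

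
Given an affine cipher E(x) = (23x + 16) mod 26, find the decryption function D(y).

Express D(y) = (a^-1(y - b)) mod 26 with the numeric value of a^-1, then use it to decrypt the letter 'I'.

Step 1: Find a^-1, the modular inverse of 23 mod 26.
Step 2: We need 23 * a^-1 = 1 (mod 26).
Step 3: 23 * 17 = 391 = 15 * 26 + 1, so a^-1 = 17.
Step 4: D(y) = 17(y - 16) mod 26.
Step 5: Apply to 'I' (y = 8): D(8) = 17 * (8 - 16) mod 26 = 17 * -8 mod 26 = 20 -> 'U'.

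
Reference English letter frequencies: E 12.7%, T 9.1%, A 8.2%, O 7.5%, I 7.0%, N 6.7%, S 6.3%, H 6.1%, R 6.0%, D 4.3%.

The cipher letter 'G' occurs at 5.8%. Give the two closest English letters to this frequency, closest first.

Step 1: Observed frequency of 'G' is 5.8%.
Step 2: Compute distances to each reference frequency and sort:
  R (6.0%): difference = 0.2% <-- BEST
  H (6.1%): difference = 0.3% <-- RUNNER-UP
  S (6.3%): difference = 0.5%
  N (6.7%): difference = 0.9%
  I (7.0%): difference = 1.2%
Step 3: Most likely is 'R' (6.0%, diff 0.2%); second most likely is 'H' (6.1%, diff 0.3%).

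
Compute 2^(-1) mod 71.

Step 1: We need x such that 2 * x = 1 (mod 71).
Step 2: Using the extended Euclidean algorithm or trial:
  2 * 36 = 72 = 1 * 71 + 1.
Step 3: Since 72 mod 71 = 1, the inverse is x = 36.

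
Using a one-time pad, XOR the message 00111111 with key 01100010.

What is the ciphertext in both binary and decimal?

Step 1: Write out the XOR operation bit by bit:
  Message: 00111111
  Key:     01100010
  XOR:     01011101
Step 2: Convert to decimal: 01011101 = 93.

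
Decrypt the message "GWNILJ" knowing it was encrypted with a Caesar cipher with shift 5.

Step 1: Reverse the shift by subtracting 5 from each letter position.
  G (position 6) -> position (6-5) mod 26 = 1 -> B
  W (position 22) -> position (22-5) mod 26 = 17 -> R
  N (position 13) -> position (13-5) mod 26 = 8 -> I
  I (position 8) -> position (8-5) mod 26 = 3 -> D
  L (position 11) -> position (11-5) mod 26 = 6 -> G
  J (position 9) -> position (9-5) mod 26 = 4 -> E
Decrypted message: BRIDGE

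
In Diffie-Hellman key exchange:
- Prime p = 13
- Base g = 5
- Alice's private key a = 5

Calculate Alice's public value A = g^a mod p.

Step 1: A = g^a mod p = 5^5 mod 13.
  5^1 mod 13 = 5
  5^2 mod 13 = (5 * 5) mod 13 = 12
  5^3 mod 13 = (12 * 5) mod 13 = 8
  5^4 mod 13 = (8 * 5) mod 13 = 1
  5^5 mod 13 = (1 * 5) mod 13 = 5
Result: A = 5.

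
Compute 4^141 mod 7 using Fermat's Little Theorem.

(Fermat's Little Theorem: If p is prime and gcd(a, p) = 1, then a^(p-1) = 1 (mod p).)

Step 1: Since 7 is prime, by Fermat's Little Theorem: 4^6 = 1 (mod 7).
Step 2: Reduce exponent: 141 mod 6 = 3.
Step 3: So 4^141 = 4^3 (mod 7).
Step 4: 4^3 mod 7 = 1.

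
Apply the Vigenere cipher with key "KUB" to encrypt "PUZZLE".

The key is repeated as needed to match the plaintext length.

Step 1: Repeat key to match plaintext length:
  Plaintext: PUZZLE
  Key:       KUBKUB
Step 2: Encrypt each letter:
  P(15) + K(10) = (15+10) mod 26 = 25 = Z
  U(20) + U(20) = (20+20) mod 26 = 14 = O
  Z(25) + B(1) = (25+1) mod 26 = 0 = A
  Z(25) + K(10) = (25+10) mod 26 = 9 = J
  L(11) + U(20) = (11+20) mod 26 = 5 = F
  E(4) + B(1) = (4+1) mod 26 = 5 = F
Ciphertext: ZOAJFF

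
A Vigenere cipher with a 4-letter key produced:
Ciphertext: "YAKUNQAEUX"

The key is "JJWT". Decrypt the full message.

Step 1: Key 'JJWT' has length 4. Extended key: JJWTJJWTJJ
Step 2: Decrypt each position:
  Y(24) - J(9) = 15 = P
  A(0) - J(9) = 17 = R
  K(10) - W(22) = 14 = O
  U(20) - T(19) = 1 = B
  N(13) - J(9) = 4 = E
  Q(16) - J(9) = 7 = H
  A(0) - W(22) = 4 = E
  E(4) - T(19) = 11 = L
  U(20) - J(9) = 11 = L
  X(23) - J(9) = 14 = O
Plaintext: PROBEHELLO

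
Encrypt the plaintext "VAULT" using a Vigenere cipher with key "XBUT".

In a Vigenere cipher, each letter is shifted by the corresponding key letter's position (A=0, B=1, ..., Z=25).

Step 1: Repeat key to match plaintext length:
  Plaintext: VAULT
  Key:       XBUTX
Step 2: Encrypt each letter:
  V(21) + X(23) = (21+23) mod 26 = 18 = S
  A(0) + B(1) = (0+1) mod 26 = 1 = B
  U(20) + U(20) = (20+20) mod 26 = 14 = O
  L(11) + T(19) = (11+19) mod 26 = 4 = E
  T(19) + X(23) = (19+23) mod 26 = 16 = Q
Ciphertext: SBOEQ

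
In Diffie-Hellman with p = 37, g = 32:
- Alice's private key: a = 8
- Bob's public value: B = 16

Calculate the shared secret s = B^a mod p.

Step 1: s = B^a mod p = 16^8 mod 37.
  16^1 mod 37 = 16
  16^2 mod 37 = (16 * 16) mod 37 = 34
  16^3 mod 37 = (34 * 16) mod 37 = 26
  16^4 mod 37 = (26 * 16) mod 37 = 9
  16^5 mod 37 = (9 * 16) mod 37 = 33
  16^6 mod 37 = (33 * 16) mod 37 = 10
  16^7 mod 37 = (10 * 16) mod 37 = 12
  16^8 mod 37 = (12 * 16) mod 37 = 7
Result: shared secret = 7.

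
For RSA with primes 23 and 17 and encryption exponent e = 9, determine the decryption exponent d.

Step 1: n = 23 * 17 = 391.
Step 2: phi(n) = 22 * 16 = 352.
Step 3: Find d such that 9 * d = 1 (mod 352).
Step 4: d = 9^(-1) mod 352 = 313.
Verification: 9 * 313 = 2817 = 8 * 352 + 1.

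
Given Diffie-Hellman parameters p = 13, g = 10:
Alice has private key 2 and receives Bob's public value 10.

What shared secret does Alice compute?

Step 1: s = B^a mod p = 10^2 mod 13.
  10^1 mod 13 = 10
  10^2 mod 13 = (10 * 10) mod 13 = 9
Result: shared secret = 9.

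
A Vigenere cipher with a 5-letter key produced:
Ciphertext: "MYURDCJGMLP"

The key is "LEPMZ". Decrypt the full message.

Step 1: Key 'LEPMZ' has length 5. Extended key: LEPMZLEPMZL
Step 2: Decrypt each position:
  M(12) - L(11) = 1 = B
  Y(24) - E(4) = 20 = U
  U(20) - P(15) = 5 = F
  R(17) - M(12) = 5 = F
  D(3) - Z(25) = 4 = E
  C(2) - L(11) = 17 = R
  J(9) - E(4) = 5 = F
  G(6) - P(15) = 17 = R
  M(12) - M(12) = 0 = A
  L(11) - Z(25) = 12 = M
  P(15) - L(11) = 4 = E
Plaintext: BUFFERFRAME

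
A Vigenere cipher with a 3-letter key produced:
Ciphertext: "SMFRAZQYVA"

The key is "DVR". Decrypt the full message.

Step 1: Key 'DVR' has length 3. Extended key: DVRDVRDVRD
Step 2: Decrypt each position:
  S(18) - D(3) = 15 = P
  M(12) - V(21) = 17 = R
  F(5) - R(17) = 14 = O
  R(17) - D(3) = 14 = O
  A(0) - V(21) = 5 = F
  Z(25) - R(17) = 8 = I
  Q(16) - D(3) = 13 = N
  Y(24) - V(21) = 3 = D
  V(21) - R(17) = 4 = E
  A(0) - D(3) = 23 = X
Plaintext: PROOFINDEX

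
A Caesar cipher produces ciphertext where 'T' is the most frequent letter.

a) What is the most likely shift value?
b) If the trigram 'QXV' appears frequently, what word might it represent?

Step 1: In English, 'E' is the most frequent letter (12.7%).
Step 2: The most frequent ciphertext letter is 'T' (position 19).
Step 3: Shift = (19 - 4) mod 26 = 15.
Step 4: Decrypt 'QXV' by shifting back 15:
  Q -> B
  X -> I
  V -> G
Step 5: 'QXV' decrypts to 'BIG'.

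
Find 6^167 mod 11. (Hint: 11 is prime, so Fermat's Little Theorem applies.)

Step 1: Since 11 is prime, by Fermat's Little Theorem: 6^10 = 1 (mod 11).
Step 2: Reduce exponent: 167 mod 10 = 7.
Step 3: So 6^167 = 6^7 (mod 11).
Step 4: 6^7 mod 11 = 8.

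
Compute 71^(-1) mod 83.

Step 1: We need x such that 71 * x = 1 (mod 83).
Step 2: Using the extended Euclidean algorithm or trial:
  71 * 76 = 5396 = 65 * 83 + 1.
Step 3: Since 5396 mod 83 = 1, the inverse is x = 76.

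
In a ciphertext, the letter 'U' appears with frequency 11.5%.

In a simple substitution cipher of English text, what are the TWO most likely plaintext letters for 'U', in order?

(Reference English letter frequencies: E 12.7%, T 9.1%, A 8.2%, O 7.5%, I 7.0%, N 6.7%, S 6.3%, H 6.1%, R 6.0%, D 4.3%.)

Step 1: Observed frequency of 'U' is 11.5%.
Step 2: Compute distances to each reference frequency and sort:
  E (12.7%): difference = 1.2% <-- BEST
  T (9.1%): difference = 2.4% <-- RUNNER-UP
  A (8.2%): difference = 3.3%
  O (7.5%): difference = 4.0%
  I (7.0%): difference = 4.5%
Step 3: Most likely is 'E' (12.7%, diff 1.2%); second most likely is 'T' (9.1%, diff 2.4%).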